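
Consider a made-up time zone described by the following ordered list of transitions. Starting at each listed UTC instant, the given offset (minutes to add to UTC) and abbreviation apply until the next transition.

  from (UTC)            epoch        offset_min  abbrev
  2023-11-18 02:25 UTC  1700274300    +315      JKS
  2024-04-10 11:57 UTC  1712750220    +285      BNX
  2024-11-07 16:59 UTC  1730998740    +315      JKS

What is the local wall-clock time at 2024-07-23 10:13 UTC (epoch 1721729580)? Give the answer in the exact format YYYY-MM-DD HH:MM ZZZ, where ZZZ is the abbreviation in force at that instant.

2024-07-23 14:58 BNX

Query: 2024-07-23 10:13 UTC
Rule 2/3 (BNX, +04:45): 2024-04-10 11:57 UTC ≤ query < 2024-11-07 16:59 UTC
10·60 + 13 + 285 = 898 min
898 = 0·1440 + 898; 898 = 14·60 + 58 → 14:58, same day
→ 2024-07-23 14:58 BNX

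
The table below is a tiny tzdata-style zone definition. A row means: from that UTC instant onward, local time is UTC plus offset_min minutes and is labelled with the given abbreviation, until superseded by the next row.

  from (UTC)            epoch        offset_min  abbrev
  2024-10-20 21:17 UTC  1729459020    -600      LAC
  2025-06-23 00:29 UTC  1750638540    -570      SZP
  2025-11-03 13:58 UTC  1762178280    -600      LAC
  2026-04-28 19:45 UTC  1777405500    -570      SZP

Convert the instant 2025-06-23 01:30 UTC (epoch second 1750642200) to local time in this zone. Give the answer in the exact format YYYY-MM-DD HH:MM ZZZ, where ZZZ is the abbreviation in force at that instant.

Query: 2025-06-23 01:30 UTC
Rule 2/4 (SZP, -09:30): 2025-06-23 00:29 UTC ≤ query < 2025-11-03 13:58 UTC
1·60 + 30 - 570 = -480 min
-480 = -1·1440 + 960; 960 = 16·60 + 0 → 16:00, 2025-06-23 - 1 day = 2025-06-22
→ 2025-06-22 16:00 SZP

2025-06-22 16:00 SZP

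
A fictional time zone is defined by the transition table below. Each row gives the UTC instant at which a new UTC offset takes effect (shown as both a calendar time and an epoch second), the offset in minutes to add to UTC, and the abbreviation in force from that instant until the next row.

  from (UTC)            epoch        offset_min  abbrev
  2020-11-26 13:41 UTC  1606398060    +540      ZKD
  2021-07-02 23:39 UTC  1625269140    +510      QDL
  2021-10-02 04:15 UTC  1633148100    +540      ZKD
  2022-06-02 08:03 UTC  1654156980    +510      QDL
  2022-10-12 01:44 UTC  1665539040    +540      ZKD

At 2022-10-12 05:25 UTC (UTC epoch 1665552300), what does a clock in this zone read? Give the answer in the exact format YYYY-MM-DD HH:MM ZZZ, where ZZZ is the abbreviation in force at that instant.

Query: 2022-10-12 05:25 UTC
Rule 5/5 (ZKD, +09:00): 2022-10-12 01:44 UTC ≤ query < +∞
5·60 + 25 + 540 = 865 min
865 = 0·1440 + 865; 865 = 14·60 + 25 → 14:25, same day
→ 2022-10-12 14:25 ZKD

2022-10-12 14:25 ZKD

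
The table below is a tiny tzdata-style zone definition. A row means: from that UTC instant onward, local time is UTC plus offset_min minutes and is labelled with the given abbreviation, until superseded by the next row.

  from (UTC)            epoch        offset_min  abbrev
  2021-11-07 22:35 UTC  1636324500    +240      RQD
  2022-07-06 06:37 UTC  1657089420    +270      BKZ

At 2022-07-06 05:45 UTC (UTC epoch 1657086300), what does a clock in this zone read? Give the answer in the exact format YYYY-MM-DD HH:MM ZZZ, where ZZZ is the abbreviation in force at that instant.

2022-07-06 09:45 RQD

Query: 2022-07-06 05:45 UTC
Rule 1/2 (RQD, +04:00): 2021-11-07 22:35 UTC ≤ query < 2022-07-06 06:37 UTC
5·60 + 45 + 240 = 585 min
585 = 0·1440 + 585; 585 = 9·60 + 45 → 09:45, same day
→ 2022-07-06 09:45 RQD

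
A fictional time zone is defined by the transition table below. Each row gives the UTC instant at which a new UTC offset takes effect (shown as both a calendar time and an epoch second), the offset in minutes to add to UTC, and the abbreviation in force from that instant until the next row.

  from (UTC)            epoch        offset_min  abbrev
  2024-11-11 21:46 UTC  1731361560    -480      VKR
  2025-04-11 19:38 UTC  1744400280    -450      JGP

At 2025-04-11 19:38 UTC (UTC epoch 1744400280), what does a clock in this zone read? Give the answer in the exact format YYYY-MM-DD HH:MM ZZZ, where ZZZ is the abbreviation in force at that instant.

Query: 2025-04-11 19:38 UTC
Rule 2/2 (JGP, -07:30): 2025-04-11 19:38 UTC ≤ query < +∞
19·60 + 38 - 450 = 728 min
728 = 0·1440 + 728; 728 = 12·60 + 8 → 12:08, same day
→ 2025-04-11 12:08 JGP

2025-04-11 12:08 JGP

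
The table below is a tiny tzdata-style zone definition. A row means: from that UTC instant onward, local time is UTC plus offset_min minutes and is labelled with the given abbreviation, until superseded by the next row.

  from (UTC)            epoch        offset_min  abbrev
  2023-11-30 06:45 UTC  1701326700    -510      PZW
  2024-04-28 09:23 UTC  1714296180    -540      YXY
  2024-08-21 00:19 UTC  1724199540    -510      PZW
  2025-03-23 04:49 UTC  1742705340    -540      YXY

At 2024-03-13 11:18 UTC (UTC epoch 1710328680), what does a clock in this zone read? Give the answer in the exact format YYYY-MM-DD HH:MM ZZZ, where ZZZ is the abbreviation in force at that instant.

2024-03-13 02:48 PZW

Query: 2024-03-13 11:18 UTC
Rule 1/4 (PZW, -08:30): 2023-11-30 06:45 UTC ≤ query < 2024-04-28 09:23 UTC
11·60 + 18 - 510 = 168 min
168 = 0·1440 + 168; 168 = 2·60 + 48 → 02:48, same day
→ 2024-03-13 02:48 PZW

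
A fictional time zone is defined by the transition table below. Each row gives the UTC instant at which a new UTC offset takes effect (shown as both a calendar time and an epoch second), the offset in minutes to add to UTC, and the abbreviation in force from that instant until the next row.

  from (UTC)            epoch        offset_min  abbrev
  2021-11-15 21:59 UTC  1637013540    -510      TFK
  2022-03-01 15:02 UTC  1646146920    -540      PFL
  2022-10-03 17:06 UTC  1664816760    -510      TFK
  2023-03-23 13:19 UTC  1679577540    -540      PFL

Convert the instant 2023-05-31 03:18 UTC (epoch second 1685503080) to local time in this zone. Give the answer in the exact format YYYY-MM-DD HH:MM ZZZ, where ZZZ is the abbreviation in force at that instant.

2023-05-30 18:18 PFL

Query: 2023-05-31 03:18 UTC
Rule 4/4 (PFL, -09:00): 2023-03-23 13:19 UTC ≤ query < +∞
3·60 + 18 - 540 = -342 min
-342 = -1·1440 + 1098; 1098 = 18·60 + 18 → 18:18, 2023-05-31 - 1 day = 2023-05-30
→ 2023-05-30 18:18 PFL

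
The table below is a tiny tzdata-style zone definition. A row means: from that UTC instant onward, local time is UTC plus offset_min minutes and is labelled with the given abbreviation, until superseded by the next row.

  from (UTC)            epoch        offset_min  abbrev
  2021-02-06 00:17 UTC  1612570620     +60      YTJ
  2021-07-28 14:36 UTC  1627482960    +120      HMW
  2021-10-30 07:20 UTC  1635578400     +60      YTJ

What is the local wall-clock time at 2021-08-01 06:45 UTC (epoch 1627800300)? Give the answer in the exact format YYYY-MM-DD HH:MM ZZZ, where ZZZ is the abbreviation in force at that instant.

2021-08-01 08:45 HMW

Query: 2021-08-01 06:45 UTC
Rule 2/3 (HMW, +02:00): 2021-07-28 14:36 UTC ≤ query < 2021-10-30 07:20 UTC
6·60 + 45 + 120 = 525 min
525 = 0·1440 + 525; 525 = 8·60 + 45 → 08:45, same day
→ 2021-08-01 08:45 HMW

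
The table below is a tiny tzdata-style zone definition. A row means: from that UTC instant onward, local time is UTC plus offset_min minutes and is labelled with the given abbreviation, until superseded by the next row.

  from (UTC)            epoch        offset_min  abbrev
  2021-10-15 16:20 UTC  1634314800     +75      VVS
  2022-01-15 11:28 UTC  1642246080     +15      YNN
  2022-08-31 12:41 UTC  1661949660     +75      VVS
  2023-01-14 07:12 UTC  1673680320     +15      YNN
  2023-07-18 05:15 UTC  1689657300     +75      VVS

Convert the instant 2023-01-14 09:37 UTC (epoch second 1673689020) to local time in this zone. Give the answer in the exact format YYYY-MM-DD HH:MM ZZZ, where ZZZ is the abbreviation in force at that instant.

Query: 2023-01-14 09:37 UTC
Rule 4/5 (YNN, +00:15): 2023-01-14 07:12 UTC ≤ query < 2023-07-18 05:15 UTC
9·60 + 37 + 15 = 592 min
592 = 0·1440 + 592; 592 = 9·60 + 52 → 09:52, same day
→ 2023-01-14 09:52 YNN

2023-01-14 09:52 YNN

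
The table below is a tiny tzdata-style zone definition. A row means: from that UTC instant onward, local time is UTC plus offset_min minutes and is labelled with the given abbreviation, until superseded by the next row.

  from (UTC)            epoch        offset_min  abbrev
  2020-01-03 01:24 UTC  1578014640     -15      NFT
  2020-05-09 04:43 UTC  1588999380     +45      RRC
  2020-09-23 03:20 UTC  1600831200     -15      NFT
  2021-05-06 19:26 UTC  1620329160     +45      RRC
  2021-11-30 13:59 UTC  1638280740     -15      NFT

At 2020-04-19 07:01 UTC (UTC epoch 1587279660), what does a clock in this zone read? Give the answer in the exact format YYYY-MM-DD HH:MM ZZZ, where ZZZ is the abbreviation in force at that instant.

Query: 2020-04-19 07:01 UTC
Rule 1/5 (NFT, -00:15): 2020-01-03 01:24 UTC ≤ query < 2020-05-09 04:43 UTC
7·60 + 1 - 15 = 406 min
406 = 0·1440 + 406; 406 = 6·60 + 46 → 06:46, same day
→ 2020-04-19 06:46 NFT

2020-04-19 06:46 NFT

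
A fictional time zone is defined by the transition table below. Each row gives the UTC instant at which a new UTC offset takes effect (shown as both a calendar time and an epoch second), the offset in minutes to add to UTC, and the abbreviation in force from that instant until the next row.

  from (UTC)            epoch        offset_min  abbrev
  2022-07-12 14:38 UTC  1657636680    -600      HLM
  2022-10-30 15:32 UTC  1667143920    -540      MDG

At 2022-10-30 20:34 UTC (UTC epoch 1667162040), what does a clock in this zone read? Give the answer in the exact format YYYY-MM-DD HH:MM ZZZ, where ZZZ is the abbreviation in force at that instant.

Query: 2022-10-30 20:34 UTC
Rule 2/2 (MDG, -09:00): 2022-10-30 15:32 UTC ≤ query < +∞
20·60 + 34 - 540 = 694 min
694 = 0·1440 + 694; 694 = 11·60 + 34 → 11:34, same day
→ 2022-10-30 11:34 MDG

2022-10-30 11:34 MDG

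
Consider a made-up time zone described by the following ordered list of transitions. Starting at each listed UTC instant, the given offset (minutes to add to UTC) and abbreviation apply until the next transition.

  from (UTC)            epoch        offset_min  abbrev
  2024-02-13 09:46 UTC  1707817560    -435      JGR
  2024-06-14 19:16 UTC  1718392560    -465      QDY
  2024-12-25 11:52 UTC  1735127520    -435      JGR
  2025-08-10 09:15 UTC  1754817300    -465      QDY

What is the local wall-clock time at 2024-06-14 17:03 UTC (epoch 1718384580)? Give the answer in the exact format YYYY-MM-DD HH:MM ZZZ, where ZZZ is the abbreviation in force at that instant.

Query: 2024-06-14 17:03 UTC
Rule 1/4 (JGR, -07:15): 2024-02-13 09:46 UTC ≤ query < 2024-06-14 19:16 UTC
17·60 + 3 - 435 = 588 min
588 = 0·1440 + 588; 588 = 9·60 + 48 → 09:48, same day
→ 2024-06-14 09:48 JGR

2024-06-14 09:48 JGR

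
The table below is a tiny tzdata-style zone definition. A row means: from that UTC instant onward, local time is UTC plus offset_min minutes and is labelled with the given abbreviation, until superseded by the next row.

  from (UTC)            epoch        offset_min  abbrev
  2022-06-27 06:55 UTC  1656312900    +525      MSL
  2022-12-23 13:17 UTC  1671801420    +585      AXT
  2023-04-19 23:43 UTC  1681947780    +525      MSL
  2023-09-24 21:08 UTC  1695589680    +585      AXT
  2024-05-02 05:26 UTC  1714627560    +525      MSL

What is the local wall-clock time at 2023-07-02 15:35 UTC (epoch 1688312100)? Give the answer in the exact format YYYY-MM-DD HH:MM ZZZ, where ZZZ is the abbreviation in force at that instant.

Query: 2023-07-02 15:35 UTC
Rule 3/5 (MSL, +08:45): 2023-04-19 23:43 UTC ≤ query < 2023-09-24 21:08 UTC
15·60 + 35 + 525 = 1460 min
1460 = 1·1440 + 20; 20 = 0·60 + 20 → 00:20, 2023-07-02 + 1 day = 2023-07-03
→ 2023-07-03 00:20 MSL

2023-07-03 00:20 MSL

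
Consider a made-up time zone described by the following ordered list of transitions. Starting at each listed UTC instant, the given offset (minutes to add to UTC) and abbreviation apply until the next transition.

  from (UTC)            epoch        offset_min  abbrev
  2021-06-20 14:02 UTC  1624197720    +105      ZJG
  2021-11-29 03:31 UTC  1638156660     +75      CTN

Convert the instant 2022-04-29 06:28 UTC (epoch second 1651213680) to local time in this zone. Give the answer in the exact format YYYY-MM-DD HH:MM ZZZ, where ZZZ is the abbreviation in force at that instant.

Query: 2022-04-29 06:28 UTC
Rule 2/2 (CTN, +01:15): 2021-11-29 03:31 UTC ≤ query < +∞
6·60 + 28 + 75 = 463 min
463 = 0·1440 + 463; 463 = 7·60 + 43 → 07:43, same day
→ 2022-04-29 07:43 CTN

2022-04-29 07:43 CTN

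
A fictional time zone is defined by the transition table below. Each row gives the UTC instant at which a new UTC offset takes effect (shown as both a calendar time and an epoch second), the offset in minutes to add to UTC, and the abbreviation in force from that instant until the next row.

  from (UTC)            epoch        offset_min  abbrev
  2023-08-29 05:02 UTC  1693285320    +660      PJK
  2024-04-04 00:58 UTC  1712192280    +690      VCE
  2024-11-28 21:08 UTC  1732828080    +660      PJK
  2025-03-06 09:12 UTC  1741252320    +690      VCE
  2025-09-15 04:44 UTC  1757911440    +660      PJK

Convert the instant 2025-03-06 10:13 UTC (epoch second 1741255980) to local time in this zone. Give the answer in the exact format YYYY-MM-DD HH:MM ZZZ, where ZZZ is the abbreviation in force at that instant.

Query: 2025-03-06 10:13 UTC
Rule 4/5 (VCE, +11:30): 2025-03-06 09:12 UTC ≤ query < 2025-09-15 04:44 UTC
10·60 + 13 + 690 = 1303 min
1303 = 0·1440 + 1303; 1303 = 21·60 + 43 → 21:43, same day
→ 2025-03-06 21:43 VCE

2025-03-06 21:43 VCE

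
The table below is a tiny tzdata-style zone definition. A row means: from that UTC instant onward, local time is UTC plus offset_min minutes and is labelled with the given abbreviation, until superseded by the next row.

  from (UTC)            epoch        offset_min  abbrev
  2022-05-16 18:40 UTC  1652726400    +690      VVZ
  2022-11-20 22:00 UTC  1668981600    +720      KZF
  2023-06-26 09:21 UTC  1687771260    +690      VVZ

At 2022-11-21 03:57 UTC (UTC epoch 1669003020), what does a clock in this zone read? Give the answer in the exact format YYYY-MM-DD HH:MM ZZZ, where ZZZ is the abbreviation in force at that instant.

Query: 2022-11-21 03:57 UTC
Rule 2/3 (KZF, +12:00): 2022-11-20 22:00 UTC ≤ query < 2023-06-26 09:21 UTC
3·60 + 57 + 720 = 957 min
957 = 0·1440 + 957; 957 = 15·60 + 57 → 15:57, same day
→ 2022-11-21 15:57 KZF

2022-11-21 15:57 KZF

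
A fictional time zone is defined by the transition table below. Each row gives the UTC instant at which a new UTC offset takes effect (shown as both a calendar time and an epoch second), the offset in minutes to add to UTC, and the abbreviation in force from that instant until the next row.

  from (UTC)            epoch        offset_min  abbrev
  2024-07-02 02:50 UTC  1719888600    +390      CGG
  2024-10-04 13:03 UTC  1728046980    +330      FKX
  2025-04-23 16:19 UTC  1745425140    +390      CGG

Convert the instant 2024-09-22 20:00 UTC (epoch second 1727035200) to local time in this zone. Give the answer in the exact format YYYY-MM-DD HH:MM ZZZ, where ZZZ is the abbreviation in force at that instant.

Query: 2024-09-22 20:00 UTC
Rule 1/3 (CGG, +06:30): 2024-07-02 02:50 UTC ≤ query < 2024-10-04 13:03 UTC
20·60 + 0 + 390 = 1590 min
1590 = 1·1440 + 150; 150 = 2·60 + 30 → 02:30, 2024-09-22 + 1 day = 2024-09-23
→ 2024-09-23 02:30 CGG

2024-09-23 02:30 CGG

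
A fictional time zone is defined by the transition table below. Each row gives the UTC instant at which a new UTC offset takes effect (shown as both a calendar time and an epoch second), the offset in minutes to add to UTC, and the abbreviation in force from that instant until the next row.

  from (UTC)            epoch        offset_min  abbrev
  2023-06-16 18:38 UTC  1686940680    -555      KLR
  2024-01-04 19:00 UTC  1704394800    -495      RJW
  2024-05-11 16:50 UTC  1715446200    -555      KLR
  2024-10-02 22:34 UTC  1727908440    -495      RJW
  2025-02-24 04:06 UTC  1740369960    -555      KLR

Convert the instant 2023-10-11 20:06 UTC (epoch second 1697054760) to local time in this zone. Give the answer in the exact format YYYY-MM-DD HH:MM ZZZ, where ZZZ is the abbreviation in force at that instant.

2023-10-11 10:51 KLR

Query: 2023-10-11 20:06 UTC
Rule 1/5 (KLR, -09:15): 2023-06-16 18:38 UTC ≤ query < 2024-01-04 19:00 UTC
20·60 + 6 - 555 = 651 min
651 = 0·1440 + 651; 651 = 10·60 + 51 → 10:51, same day
→ 2023-10-11 10:51 KLR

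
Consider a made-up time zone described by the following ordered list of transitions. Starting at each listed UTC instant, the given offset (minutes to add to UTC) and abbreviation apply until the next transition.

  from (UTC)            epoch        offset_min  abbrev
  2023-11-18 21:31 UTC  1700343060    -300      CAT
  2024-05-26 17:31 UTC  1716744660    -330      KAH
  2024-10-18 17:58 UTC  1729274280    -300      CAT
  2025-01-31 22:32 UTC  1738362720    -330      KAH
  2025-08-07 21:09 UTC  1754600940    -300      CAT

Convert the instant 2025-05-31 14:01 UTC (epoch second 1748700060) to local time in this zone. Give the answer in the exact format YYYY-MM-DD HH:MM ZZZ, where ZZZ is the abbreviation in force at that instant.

Query: 2025-05-31 14:01 UTC
Rule 4/5 (KAH, -05:30): 2025-01-31 22:32 UTC ≤ query < 2025-08-07 21:09 UTC
14·60 + 1 - 330 = 511 min
511 = 0·1440 + 511; 511 = 8·60 + 31 → 08:31, same day
→ 2025-05-31 08:31 KAH

2025-05-31 08:31 KAH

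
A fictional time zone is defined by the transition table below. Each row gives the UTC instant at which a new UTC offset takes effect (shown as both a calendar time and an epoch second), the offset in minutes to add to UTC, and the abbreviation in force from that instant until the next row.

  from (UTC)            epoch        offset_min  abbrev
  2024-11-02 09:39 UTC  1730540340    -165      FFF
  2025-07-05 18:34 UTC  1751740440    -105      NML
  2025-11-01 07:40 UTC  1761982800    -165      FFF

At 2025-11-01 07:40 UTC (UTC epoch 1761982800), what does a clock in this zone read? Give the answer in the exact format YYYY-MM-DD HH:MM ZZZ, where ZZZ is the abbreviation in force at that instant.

Query: 2025-11-01 07:40 UTC
Rule 3/3 (FFF, -02:45): 2025-11-01 07:40 UTC ≤ query < +∞
7·60 + 40 - 165 = 295 min
295 = 0·1440 + 295; 295 = 4·60 + 55 → 04:55, same day
→ 2025-11-01 04:55 FFF

2025-11-01 04:55 FFF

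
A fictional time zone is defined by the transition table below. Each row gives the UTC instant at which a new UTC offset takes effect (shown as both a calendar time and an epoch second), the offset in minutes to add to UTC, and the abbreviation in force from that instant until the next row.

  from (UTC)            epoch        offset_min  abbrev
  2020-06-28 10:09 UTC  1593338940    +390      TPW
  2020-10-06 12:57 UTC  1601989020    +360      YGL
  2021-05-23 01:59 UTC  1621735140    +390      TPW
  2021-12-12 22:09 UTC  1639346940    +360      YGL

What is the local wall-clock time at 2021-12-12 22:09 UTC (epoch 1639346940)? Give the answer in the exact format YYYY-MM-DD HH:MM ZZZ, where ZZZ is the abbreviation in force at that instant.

2021-12-13 04:09 YGL

Query: 2021-12-12 22:09 UTC
Rule 4/4 (YGL, +06:00): 2021-12-12 22:09 UTC ≤ query < +∞
22·60 + 9 + 360 = 1689 min
1689 = 1·1440 + 249; 249 = 4·60 + 9 → 04:09, 2021-12-12 + 1 day = 2021-12-13
→ 2021-12-13 04:09 YGL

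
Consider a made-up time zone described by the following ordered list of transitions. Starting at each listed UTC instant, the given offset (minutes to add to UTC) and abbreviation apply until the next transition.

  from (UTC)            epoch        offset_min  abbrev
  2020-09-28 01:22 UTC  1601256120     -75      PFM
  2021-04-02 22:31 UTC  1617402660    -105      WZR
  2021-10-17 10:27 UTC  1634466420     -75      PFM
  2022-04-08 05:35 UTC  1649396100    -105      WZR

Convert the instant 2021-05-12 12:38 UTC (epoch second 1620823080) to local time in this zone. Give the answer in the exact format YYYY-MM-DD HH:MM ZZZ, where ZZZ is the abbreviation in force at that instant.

Query: 2021-05-12 12:38 UTC
Rule 2/4 (WZR, -01:45): 2021-04-02 22:31 UTC ≤ query < 2021-10-17 10:27 UTC
12·60 + 38 - 105 = 653 min
653 = 0·1440 + 653; 653 = 10·60 + 53 → 10:53, same day
→ 2021-05-12 10:53 WZR

2021-05-12 10:53 WZR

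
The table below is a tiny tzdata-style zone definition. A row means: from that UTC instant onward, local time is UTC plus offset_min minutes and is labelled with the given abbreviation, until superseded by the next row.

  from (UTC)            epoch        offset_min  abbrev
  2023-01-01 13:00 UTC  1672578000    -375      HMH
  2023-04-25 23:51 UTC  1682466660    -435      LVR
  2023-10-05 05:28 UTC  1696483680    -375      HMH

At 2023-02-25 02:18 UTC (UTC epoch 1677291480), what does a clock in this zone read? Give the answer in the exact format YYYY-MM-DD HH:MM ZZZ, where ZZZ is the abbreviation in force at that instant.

Query: 2023-02-25 02:18 UTC
Rule 1/3 (HMH, -06:15): 2023-01-01 13:00 UTC ≤ query < 2023-04-25 23:51 UTC
2·60 + 18 - 375 = -237 min
-237 = -1·1440 + 1203; 1203 = 20·60 + 3 → 20:03, 2023-02-25 - 1 day = 2023-02-24
→ 2023-02-24 20:03 HMH

2023-02-24 20:03 HMH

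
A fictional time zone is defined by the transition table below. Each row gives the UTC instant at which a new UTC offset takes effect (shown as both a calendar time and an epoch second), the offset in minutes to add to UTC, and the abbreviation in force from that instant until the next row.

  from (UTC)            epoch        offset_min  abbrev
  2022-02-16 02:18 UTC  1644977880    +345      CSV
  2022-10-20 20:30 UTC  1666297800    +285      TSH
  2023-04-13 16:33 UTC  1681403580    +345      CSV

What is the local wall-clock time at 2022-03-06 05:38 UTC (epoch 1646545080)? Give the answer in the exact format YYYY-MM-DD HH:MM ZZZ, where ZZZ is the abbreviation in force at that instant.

Query: 2022-03-06 05:38 UTC
Rule 1/3 (CSV, +05:45): 2022-02-16 02:18 UTC ≤ query < 2022-10-20 20:30 UTC
5·60 + 38 + 345 = 683 min
683 = 0·1440 + 683; 683 = 11·60 + 23 → 11:23, same day
→ 2022-03-06 11:23 CSV

2022-03-06 11:23 CSV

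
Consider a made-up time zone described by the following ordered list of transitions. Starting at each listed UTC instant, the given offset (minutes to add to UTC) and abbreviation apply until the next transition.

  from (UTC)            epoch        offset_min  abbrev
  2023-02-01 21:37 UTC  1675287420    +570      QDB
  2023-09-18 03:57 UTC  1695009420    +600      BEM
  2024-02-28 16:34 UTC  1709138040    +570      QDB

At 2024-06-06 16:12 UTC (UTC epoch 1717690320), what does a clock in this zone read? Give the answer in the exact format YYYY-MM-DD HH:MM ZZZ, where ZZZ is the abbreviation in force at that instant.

2024-06-07 01:42 QDB

Query: 2024-06-06 16:12 UTC
Rule 3/3 (QDB, +09:30): 2024-02-28 16:34 UTC ≤ query < +∞
16·60 + 12 + 570 = 1542 min
1542 = 1·1440 + 102; 102 = 1·60 + 42 → 01:42, 2024-06-06 + 1 day = 2024-06-07
→ 2024-06-07 01:42 QDB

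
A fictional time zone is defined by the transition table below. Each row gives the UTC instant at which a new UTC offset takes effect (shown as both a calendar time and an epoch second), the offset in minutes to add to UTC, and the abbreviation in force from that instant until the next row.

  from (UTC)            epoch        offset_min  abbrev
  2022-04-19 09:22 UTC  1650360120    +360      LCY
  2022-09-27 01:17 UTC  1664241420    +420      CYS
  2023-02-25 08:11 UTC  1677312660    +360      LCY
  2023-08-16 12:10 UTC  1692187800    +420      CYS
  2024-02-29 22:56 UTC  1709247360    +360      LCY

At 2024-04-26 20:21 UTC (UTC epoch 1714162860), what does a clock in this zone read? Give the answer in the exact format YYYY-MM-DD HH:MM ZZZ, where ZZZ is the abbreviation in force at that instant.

Query: 2024-04-26 20:21 UTC
Rule 5/5 (LCY, +06:00): 2024-02-29 22:56 UTC ≤ query < +∞
20·60 + 21 + 360 = 1581 min
1581 = 1·1440 + 141; 141 = 2·60 + 21 → 02:21, 2024-04-26 + 1 day = 2024-04-27
→ 2024-04-27 02:21 LCY

2024-04-27 02:21 LCY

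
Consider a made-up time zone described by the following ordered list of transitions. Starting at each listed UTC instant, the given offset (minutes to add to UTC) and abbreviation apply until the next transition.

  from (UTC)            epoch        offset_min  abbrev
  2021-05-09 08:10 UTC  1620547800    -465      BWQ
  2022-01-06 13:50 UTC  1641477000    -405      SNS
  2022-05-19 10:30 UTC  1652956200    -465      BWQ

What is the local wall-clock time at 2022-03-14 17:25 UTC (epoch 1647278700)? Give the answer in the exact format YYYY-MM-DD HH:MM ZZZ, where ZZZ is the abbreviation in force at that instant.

Query: 2022-03-14 17:25 UTC
Rule 2/3 (SNS, -06:45): 2022-01-06 13:50 UTC ≤ query < 2022-05-19 10:30 UTC
17·60 + 25 - 405 = 640 min
640 = 0·1440 + 640; 640 = 10·60 + 40 → 10:40, same day
→ 2022-03-14 10:40 SNS

2022-03-14 10:40 SNS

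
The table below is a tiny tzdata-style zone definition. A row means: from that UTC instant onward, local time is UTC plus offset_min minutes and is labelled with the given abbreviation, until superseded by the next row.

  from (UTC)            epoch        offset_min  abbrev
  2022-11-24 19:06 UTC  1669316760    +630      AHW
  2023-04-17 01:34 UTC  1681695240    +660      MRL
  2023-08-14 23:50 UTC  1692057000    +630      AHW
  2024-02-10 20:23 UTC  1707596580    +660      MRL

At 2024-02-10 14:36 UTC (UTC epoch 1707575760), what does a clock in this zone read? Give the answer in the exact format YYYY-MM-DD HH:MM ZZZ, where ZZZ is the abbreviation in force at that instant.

2024-02-11 01:06 AHW

Query: 2024-02-10 14:36 UTC
Rule 3/4 (AHW, +10:30): 2023-08-14 23:50 UTC ≤ query < 2024-02-10 20:23 UTC
14·60 + 36 + 630 = 1506 min
1506 = 1·1440 + 66; 66 = 1·60 + 6 → 01:06, 2024-02-10 + 1 day = 2024-02-11
→ 2024-02-11 01:06 AHW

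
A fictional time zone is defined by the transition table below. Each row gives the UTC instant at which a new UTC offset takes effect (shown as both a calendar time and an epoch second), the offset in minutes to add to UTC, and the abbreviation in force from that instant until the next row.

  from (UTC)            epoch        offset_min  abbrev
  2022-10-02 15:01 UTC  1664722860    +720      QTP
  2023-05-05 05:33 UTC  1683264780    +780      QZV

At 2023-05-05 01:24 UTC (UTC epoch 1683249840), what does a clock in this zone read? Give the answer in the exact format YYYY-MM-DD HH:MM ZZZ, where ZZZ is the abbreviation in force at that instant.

2023-05-05 13:24 QTP

Query: 2023-05-05 01:24 UTC
Rule 1/2 (QTP, +12:00): 2022-10-02 15:01 UTC ≤ query < 2023-05-05 05:33 UTC
1·60 + 24 + 720 = 804 min
804 = 0·1440 + 804; 804 = 13·60 + 24 → 13:24, same day
→ 2023-05-05 13:24 QTP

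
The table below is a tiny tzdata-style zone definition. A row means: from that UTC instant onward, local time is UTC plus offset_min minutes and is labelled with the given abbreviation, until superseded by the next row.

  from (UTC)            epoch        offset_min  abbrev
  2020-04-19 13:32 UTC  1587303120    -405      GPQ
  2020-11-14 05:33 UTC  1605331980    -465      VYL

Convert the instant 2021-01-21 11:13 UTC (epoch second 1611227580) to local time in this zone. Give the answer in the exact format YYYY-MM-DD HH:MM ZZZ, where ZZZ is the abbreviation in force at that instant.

Query: 2021-01-21 11:13 UTC
Rule 2/2 (VYL, -07:45): 2020-11-14 05:33 UTC ≤ query < +∞
11·60 + 13 - 465 = 208 min
208 = 0·1440 + 208; 208 = 3·60 + 28 → 03:28, same day
→ 2021-01-21 03:28 VYL

2021-01-21 03:28 VYL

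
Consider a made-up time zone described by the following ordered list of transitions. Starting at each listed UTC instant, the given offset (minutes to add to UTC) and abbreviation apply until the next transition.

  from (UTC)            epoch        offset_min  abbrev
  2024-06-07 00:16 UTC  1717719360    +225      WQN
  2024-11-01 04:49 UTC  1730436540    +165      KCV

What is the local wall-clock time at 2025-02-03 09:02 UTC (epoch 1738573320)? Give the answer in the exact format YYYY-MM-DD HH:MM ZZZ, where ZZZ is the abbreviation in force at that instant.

Query: 2025-02-03 09:02 UTC
Rule 2/2 (KCV, +02:45): 2024-11-01 04:49 UTC ≤ query < +∞
9·60 + 2 + 165 = 707 min
707 = 0·1440 + 707; 707 = 11·60 + 47 → 11:47, same day
→ 2025-02-03 11:47 KCV

2025-02-03 11:47 KCV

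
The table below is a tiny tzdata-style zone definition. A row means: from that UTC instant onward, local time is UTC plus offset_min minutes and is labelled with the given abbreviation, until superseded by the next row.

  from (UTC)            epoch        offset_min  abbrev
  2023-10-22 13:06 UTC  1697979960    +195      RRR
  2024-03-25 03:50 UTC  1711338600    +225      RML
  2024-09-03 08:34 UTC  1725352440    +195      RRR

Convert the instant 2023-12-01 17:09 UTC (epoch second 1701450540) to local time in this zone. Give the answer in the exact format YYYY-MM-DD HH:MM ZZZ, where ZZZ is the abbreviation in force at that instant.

Query: 2023-12-01 17:09 UTC
Rule 1/3 (RRR, +03:15): 2023-10-22 13:06 UTC ≤ query < 2024-03-25 03:50 UTC
17·60 + 9 + 195 = 1224 min
1224 = 0·1440 + 1224; 1224 = 20·60 + 24 → 20:24, same day
→ 2023-12-01 20:24 RRR

2023-12-01 20:24 RRR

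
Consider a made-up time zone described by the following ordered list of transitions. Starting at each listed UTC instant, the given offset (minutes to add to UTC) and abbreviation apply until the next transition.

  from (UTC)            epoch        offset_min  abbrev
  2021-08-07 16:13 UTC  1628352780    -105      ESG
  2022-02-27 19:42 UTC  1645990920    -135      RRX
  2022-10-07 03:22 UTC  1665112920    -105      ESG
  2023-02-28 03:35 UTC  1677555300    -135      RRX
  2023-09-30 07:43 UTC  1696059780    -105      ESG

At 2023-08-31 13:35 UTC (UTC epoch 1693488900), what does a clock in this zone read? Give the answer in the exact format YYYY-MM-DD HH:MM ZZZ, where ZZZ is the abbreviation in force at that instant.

2023-08-31 11:20 RRX

Query: 2023-08-31 13:35 UTC
Rule 4/5 (RRX, -02:15): 2023-02-28 03:35 UTC ≤ query < 2023-09-30 07:43 UTC
13·60 + 35 - 135 = 680 min
680 = 0·1440 + 680; 680 = 11·60 + 20 → 11:20, same day
→ 2023-08-31 11:20 RRX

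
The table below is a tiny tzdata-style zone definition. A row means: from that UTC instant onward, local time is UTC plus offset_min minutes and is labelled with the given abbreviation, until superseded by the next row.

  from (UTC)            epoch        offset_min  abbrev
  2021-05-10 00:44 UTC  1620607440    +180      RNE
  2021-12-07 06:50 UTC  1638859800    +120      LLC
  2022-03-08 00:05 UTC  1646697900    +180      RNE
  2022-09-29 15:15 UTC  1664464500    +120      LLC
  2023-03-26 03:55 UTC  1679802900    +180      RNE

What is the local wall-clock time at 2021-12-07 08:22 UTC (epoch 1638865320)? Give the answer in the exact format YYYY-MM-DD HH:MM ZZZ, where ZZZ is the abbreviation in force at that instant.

Query: 2021-12-07 08:22 UTC
Rule 2/5 (LLC, +02:00): 2021-12-07 06:50 UTC ≤ query < 2022-03-08 00:05 UTC
8·60 + 22 + 120 = 622 min
622 = 0·1440 + 622; 622 = 10·60 + 22 → 10:22, same day
→ 2021-12-07 10:22 LLC

2021-12-07 10:22 LLC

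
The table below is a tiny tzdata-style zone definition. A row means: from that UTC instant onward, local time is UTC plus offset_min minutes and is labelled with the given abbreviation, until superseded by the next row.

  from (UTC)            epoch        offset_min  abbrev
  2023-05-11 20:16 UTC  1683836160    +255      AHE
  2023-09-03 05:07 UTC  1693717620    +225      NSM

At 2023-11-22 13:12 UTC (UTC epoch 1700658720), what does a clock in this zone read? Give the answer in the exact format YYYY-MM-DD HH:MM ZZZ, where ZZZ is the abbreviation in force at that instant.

2023-11-22 16:57 NSM

Query: 2023-11-22 13:12 UTC
Rule 2/2 (NSM, +03:45): 2023-09-03 05:07 UTC ≤ query < +∞
13·60 + 12 + 225 = 1017 min
1017 = 0·1440 + 1017; 1017 = 16·60 + 57 → 16:57, same day
→ 2023-11-22 16:57 NSM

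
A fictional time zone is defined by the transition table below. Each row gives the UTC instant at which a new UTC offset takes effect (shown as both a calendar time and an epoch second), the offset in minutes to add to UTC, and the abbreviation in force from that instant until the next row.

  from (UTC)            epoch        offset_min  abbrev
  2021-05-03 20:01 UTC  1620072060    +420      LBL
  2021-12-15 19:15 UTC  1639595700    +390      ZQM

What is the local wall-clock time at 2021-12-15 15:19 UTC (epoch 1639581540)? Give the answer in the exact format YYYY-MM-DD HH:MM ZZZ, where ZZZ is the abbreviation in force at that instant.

Query: 2021-12-15 15:19 UTC
Rule 1/2 (LBL, +07:00): 2021-05-03 20:01 UTC ≤ query < 2021-12-15 19:15 UTC
15·60 + 19 + 420 = 1339 min
1339 = 0·1440 + 1339; 1339 = 22·60 + 19 → 22:19, same day
→ 2021-12-15 22:19 LBL

2021-12-15 22:19 LBL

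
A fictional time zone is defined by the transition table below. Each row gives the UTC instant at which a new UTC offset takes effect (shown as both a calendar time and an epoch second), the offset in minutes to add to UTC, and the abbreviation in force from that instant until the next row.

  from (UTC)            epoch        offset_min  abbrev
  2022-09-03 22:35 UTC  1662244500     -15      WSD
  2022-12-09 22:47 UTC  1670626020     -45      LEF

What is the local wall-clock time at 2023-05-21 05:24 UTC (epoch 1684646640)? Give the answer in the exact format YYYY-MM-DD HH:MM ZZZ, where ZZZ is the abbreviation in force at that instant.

2023-05-21 04:39 LEF

Query: 2023-05-21 05:24 UTC
Rule 2/2 (LEF, -00:45): 2022-12-09 22:47 UTC ≤ query < +∞
5·60 + 24 - 45 = 279 min
279 = 0·1440 + 279; 279 = 4·60 + 39 → 04:39, same day
→ 2023-05-21 04:39 LEF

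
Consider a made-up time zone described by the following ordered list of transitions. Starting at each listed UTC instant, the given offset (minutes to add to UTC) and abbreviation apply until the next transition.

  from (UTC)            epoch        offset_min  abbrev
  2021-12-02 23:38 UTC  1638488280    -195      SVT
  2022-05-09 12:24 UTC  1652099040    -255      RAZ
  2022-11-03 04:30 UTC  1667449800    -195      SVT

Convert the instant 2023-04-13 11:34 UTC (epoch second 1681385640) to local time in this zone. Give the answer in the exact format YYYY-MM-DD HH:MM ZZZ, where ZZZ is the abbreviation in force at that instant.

2023-04-13 08:19 SVT

Query: 2023-04-13 11:34 UTC
Rule 3/3 (SVT, -03:15): 2022-11-03 04:30 UTC ≤ query < +∞
11·60 + 34 - 195 = 499 min
499 = 0·1440 + 499; 499 = 8·60 + 19 → 08:19, same day
→ 2023-04-13 08:19 SVT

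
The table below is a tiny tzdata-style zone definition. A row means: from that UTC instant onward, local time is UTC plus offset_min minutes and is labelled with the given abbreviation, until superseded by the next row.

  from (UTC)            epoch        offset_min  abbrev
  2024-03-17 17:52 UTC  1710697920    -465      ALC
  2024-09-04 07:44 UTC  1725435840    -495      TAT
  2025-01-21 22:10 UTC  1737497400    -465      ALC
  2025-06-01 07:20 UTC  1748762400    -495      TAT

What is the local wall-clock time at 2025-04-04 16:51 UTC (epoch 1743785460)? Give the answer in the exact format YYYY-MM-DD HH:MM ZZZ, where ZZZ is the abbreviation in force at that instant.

Query: 2025-04-04 16:51 UTC
Rule 3/4 (ALC, -07:45): 2025-01-21 22:10 UTC ≤ query < 2025-06-01 07:20 UTC
16·60 + 51 - 465 = 546 min
546 = 0·1440 + 546; 546 = 9·60 + 6 → 09:06, same day
→ 2025-04-04 09:06 ALC

2025-04-04 09:06 ALC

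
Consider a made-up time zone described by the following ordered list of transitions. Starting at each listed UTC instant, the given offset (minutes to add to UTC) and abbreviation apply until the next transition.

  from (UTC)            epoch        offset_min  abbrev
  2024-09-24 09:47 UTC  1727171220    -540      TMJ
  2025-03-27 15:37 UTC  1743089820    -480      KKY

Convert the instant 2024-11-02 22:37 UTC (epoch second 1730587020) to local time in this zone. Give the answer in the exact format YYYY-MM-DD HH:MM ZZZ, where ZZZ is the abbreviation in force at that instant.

Query: 2024-11-02 22:37 UTC
Rule 1/2 (TMJ, -09:00): 2024-09-24 09:47 UTC ≤ query < 2025-03-27 15:37 UTC
22·60 + 37 - 540 = 817 min
817 = 0·1440 + 817; 817 = 13·60 + 37 → 13:37, same day
→ 2024-11-02 13:37 TMJ

2024-11-02 13:37 TMJ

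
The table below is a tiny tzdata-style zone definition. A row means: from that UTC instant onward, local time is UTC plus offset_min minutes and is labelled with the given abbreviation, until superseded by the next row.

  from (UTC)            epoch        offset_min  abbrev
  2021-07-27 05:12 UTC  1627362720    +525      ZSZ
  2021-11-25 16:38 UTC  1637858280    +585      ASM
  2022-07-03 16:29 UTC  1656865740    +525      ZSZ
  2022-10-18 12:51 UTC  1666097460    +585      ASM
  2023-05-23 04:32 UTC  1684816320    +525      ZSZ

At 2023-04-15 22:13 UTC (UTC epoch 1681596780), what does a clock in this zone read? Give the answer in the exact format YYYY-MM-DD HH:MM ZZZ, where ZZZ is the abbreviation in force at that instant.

Query: 2023-04-15 22:13 UTC
Rule 4/5 (ASM, +09:45): 2022-10-18 12:51 UTC ≤ query < 2023-05-23 04:32 UTC
22·60 + 13 + 585 = 1918 min
1918 = 1·1440 + 478; 478 = 7·60 + 58 → 07:58, 2023-04-15 + 1 day = 2023-04-16
→ 2023-04-16 07:58 ASM

2023-04-16 07:58 ASM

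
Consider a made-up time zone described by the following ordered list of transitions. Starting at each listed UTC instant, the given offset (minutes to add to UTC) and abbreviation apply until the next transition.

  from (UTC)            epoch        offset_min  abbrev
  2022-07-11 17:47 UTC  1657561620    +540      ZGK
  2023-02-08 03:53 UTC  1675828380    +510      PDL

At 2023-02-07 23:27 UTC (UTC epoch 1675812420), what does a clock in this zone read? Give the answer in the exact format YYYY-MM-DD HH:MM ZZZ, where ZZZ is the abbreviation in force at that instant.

Query: 2023-02-07 23:27 UTC
Rule 1/2 (ZGK, +09:00): 2022-07-11 17:47 UTC ≤ query < 2023-02-08 03:53 UTC
23·60 + 27 + 540 = 1947 min
1947 = 1·1440 + 507; 507 = 8·60 + 27 → 08:27, 2023-02-07 + 1 day = 2023-02-08
→ 2023-02-08 08:27 ZGK

2023-02-08 08:27 ZGK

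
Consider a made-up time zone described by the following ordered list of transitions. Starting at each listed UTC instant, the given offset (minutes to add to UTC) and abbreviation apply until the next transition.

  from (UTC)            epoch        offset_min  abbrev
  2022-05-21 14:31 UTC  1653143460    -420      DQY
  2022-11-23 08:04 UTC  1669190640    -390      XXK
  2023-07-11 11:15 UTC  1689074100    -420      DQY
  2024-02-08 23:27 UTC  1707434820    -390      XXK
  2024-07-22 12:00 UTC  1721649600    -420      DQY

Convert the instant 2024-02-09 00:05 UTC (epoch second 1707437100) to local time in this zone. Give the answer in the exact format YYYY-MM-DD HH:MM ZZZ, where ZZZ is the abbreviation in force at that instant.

2024-02-08 17:35 XXK

Query: 2024-02-09 00:05 UTC
Rule 4/5 (XXK, -06:30): 2024-02-08 23:27 UTC ≤ query < 2024-07-22 12:00 UTC
0·60 + 5 - 390 = -385 min
-385 = -1·1440 + 1055; 1055 = 17·60 + 35 → 17:35, 2024-02-09 - 1 day = 2024-02-08
→ 2024-02-08 17:35 XXK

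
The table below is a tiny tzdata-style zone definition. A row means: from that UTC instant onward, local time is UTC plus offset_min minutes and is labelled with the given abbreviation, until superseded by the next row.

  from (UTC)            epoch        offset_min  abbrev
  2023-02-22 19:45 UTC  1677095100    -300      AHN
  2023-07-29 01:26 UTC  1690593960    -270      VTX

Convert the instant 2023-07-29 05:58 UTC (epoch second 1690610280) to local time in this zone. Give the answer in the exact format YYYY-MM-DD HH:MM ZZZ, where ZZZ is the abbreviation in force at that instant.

2023-07-29 01:28 VTX

Query: 2023-07-29 05:58 UTC
Rule 2/2 (VTX, -04:30): 2023-07-29 01:26 UTC ≤ query < +∞
5·60 + 58 - 270 = 88 min
88 = 0·1440 + 88; 88 = 1·60 + 28 → 01:28, same day
→ 2023-07-29 01:28 VTX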